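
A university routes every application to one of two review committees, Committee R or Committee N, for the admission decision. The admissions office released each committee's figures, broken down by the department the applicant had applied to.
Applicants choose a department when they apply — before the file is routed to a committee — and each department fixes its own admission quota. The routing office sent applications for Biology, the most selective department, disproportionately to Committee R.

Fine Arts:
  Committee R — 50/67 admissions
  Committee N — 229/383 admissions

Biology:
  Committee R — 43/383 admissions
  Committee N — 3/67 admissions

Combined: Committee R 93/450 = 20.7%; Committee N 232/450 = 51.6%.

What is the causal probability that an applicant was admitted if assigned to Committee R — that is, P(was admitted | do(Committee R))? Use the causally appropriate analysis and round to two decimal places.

The stratified and pooled comparisons disagree (Committee R wins within each department; Committee N wins overall), so the answer turns on the causal role of department.
Nothing the review committee does changes department; the imbalance is an allocation artefact. With department also predicting the outcome, the pooled figure is confounded, and the within-stratum comparison is the causal one.
Standardising Committee R to the population department mix: 0.500·50/67 + 0.500·43/383 = 0.429.

0.43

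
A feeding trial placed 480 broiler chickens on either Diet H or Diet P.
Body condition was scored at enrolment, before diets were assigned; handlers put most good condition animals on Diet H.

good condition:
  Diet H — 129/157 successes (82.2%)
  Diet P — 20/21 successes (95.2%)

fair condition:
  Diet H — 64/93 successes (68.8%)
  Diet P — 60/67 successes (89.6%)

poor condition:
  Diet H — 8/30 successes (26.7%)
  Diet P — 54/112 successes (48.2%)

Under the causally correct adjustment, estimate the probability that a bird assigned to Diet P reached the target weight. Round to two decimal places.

Diet P is higher inside every starting body condition stratum but Diet H is higher in aggregate. Whether to stratify depends on how starting body condition relates to the diet.
Starting body condition satisfies the back-door criterion: it is not a descendant of the diet, and it blocks the spurious path from diet to outcome. Adjusting for it (i.e., using the within-starting body condition rates) gives the causal effect.
Standardising Diet P to the population starting body condition mix: 0.371·20/21 + 0.333·60/67 + 0.296·54/112 = 0.794.

0.79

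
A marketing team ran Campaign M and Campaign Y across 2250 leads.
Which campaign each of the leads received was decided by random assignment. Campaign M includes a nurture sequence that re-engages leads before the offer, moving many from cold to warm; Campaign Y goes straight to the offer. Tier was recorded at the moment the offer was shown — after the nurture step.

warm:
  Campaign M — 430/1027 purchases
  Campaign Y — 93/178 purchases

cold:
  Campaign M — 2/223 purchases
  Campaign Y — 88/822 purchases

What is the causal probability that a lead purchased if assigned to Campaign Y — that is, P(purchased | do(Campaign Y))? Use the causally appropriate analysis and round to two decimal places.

0.18

The engagement tier-specific comparison favours Campaign Y throughout, but the pooled figures favour Campaign M. The question is whether to condition on engagement tier.
Engagement tier lies on the pathway campaign → engagement tier → outcome, so adjusting for it blocks the indirect effect. For the total causal effect of campaign, use the unadjusted pooled rates.
So P(outcome | do(Campaign Y)) is just the pooled rate for Campaign Y: 181/1000 = 0.181.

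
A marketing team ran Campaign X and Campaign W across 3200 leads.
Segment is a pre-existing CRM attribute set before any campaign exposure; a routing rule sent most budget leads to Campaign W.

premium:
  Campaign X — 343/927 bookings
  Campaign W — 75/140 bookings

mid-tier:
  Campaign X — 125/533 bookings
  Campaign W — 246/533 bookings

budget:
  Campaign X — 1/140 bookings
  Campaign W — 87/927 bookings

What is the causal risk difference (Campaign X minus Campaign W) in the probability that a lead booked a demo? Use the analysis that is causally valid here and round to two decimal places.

Since customer segment is a pre-existing factor (not a product of the campaign) and it affects the outcome on its own, it is a confounder. The stratified rates, not the pooled rate, identify the causal effect.
Adjusting over the population distribution of customer segment: 0.333·(0.370−0.536) + 0.333·(0.235−0.462) + 0.333·(0.007−0.094) = -0.160.

-0.16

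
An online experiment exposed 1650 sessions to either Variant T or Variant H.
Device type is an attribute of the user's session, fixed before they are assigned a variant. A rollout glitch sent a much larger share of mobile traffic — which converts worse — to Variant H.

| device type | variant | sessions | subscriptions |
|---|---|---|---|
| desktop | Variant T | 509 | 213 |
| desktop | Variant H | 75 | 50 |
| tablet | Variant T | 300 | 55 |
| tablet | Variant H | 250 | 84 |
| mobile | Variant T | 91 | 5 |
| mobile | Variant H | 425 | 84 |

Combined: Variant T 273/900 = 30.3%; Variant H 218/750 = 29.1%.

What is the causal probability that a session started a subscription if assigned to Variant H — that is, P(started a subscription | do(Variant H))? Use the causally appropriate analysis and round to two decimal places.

0.41

The device type-specific comparison favours Variant H throughout, but the pooled figures favour Variant T. The question is whether to condition on device type.
Since device type is a pre-existing factor (not a product of the variant) and it affects the outcome on its own, it is a confounder. The stratified rates, not the pooled rate, identify the causal effect.
Standardising Variant H to the population device type mix: 0.354·50/75 + 0.333·84/250 + 0.313·84/425 = 0.410.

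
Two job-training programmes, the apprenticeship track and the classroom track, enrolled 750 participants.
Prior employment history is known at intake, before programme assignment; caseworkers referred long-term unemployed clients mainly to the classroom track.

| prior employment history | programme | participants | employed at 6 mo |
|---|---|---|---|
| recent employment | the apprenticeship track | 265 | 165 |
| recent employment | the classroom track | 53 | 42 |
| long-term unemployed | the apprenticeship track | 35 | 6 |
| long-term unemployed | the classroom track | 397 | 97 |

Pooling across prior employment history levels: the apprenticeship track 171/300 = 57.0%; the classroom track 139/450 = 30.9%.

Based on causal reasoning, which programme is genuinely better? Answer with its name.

the classroom track

The stratified and pooled comparisons disagree (the classroom track wins within each prior employment history; the apprenticeship track wins overall), so the answer turns on the causal role of prior employment history.
Here prior employment history is a common cause — it drives both which programme a case falls under and the outcome. The crude comparison mixes populations; the stratum-specific rates are the causally relevant ones.
Within each level — recent employment: 62.3% vs 79.2%; long-term unemployed: 17.1% vs 24.4% — the classroom track is higher every time.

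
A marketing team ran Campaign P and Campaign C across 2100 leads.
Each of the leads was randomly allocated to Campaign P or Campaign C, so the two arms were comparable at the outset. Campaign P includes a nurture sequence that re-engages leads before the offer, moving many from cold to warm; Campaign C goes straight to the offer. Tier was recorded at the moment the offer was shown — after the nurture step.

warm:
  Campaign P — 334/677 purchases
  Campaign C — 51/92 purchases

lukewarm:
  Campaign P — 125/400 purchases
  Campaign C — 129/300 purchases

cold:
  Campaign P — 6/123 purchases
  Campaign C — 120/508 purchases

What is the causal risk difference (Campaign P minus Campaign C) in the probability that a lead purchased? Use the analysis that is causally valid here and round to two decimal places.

+0.05

Within every engagement tier level Campaign C has the higher rate, yet pooled Campaign P does — Simpson's reversal.
Engagement tier is recorded after the campaign and is itself shifted by it — it sits on the causal path from campaign to outcome. Conditioning on a mediator would strip out part of the effect we want; the pooled comparison gives the total causal effect.
The causal difference is the pooled difference: 0.388 − 0.333 = +0.054.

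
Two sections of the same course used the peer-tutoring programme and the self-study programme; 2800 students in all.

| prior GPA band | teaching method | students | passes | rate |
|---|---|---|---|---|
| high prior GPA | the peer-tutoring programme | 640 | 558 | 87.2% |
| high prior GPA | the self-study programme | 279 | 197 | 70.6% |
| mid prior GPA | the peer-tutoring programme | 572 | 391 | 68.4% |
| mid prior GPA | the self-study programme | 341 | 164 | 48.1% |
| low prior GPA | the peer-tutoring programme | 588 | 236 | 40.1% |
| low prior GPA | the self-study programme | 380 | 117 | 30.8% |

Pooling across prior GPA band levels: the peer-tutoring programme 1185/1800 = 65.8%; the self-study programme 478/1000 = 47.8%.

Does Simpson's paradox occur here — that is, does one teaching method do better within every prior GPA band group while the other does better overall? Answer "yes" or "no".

Within each prior GPA band level (high prior GPA 87.2% vs 70.6%; mid prior GPA 68.4% vs 48.1%; low prior GPA 40.1% vs 30.8%), the peer-tutoring programme has the higher rate every time. Pooled: 65.8% vs 47.8% — the peer-tutoring programme has the higher rate overall. They agree.

no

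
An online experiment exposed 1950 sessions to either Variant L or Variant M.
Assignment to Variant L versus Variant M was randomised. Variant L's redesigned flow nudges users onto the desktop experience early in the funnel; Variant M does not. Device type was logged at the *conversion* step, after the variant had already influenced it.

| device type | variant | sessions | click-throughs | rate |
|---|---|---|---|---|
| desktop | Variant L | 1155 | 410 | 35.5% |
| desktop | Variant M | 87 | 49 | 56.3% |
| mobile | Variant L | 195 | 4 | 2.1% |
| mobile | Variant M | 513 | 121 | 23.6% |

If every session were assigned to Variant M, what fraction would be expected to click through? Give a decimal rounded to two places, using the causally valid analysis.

0.28

The stratified and pooled comparisons disagree (Variant M wins within each device type; Variant L wins overall), so the answer turns on the causal role of device type.
Device type is recorded after the variant and is itself shifted by it — it sits on the causal path from variant to outcome. Conditioning on a mediator would strip out part of the effect we want; the pooled comparison gives the total causal effect.
So P(outcome | do(Variant M)) is just the pooled rate for Variant M: 170/600 = 0.283.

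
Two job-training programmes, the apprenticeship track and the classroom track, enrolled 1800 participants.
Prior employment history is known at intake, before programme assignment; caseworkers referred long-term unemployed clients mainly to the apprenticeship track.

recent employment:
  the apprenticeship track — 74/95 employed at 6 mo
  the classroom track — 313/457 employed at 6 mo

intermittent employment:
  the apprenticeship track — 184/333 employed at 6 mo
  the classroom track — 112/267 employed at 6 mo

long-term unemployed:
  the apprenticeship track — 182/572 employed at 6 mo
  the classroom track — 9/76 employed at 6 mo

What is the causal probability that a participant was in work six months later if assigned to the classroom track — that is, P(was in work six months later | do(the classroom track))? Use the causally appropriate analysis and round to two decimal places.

0.39

Since prior employment history is a pre-existing factor (not a product of the programme) and it affects the outcome on its own, it is a confounder. The stratified rates, not the pooled rate, identify the causal effect.
Standardising the classroom track to the population prior employment history mix: 0.307·313/457 + 0.333·112/267 + 0.360·9/76 = 0.392.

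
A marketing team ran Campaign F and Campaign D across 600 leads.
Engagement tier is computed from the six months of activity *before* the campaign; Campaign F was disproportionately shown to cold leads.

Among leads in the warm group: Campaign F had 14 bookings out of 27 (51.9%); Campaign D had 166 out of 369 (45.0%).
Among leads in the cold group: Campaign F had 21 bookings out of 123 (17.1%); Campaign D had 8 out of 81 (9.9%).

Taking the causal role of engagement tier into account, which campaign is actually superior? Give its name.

Engagement tier differs across campaigns for reasons unrelated to any effect of the campaign itself, and it separately predicts the outcome — a classic confounder. We must compare within engagement tier levels.
Within each level — warm: 51.9% vs 45.0%; cold: 17.1% vs 9.9% — Campaign F is higher every time.

Campaign F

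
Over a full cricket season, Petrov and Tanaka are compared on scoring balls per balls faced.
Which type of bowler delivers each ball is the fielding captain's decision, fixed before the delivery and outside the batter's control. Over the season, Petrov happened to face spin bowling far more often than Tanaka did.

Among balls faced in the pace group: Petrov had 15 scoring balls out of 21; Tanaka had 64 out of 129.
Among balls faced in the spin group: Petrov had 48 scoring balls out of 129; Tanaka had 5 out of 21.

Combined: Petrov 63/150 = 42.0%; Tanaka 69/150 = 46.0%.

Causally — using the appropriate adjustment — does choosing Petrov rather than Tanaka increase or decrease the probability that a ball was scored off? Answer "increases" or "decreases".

Petrov is higher inside every bowling type stratum but Tanaka is higher in aggregate. Whether to stratify depends on how bowling type relates to the player.
Since bowling type is a pre-existing factor (not a product of the player) and it affects the outcome on its own, it is a confounder. The stratified rates, not the pooled rate, identify the causal effect.
Within each level — pace: 71.4% vs 49.6%; spin: 37.2% vs 23.8% — Petrov is higher every time.

increases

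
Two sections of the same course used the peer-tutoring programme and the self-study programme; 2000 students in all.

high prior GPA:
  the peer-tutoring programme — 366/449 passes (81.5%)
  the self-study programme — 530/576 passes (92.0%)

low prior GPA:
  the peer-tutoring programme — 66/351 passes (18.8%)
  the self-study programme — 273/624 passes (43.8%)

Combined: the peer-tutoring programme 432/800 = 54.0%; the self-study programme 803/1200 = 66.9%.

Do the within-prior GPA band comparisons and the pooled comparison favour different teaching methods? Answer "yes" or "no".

Within each prior GPA band level (high prior GPA 81.5% vs 92.0%; low prior GPA 18.8% vs 43.8%), the self-study programme has the higher rate every time. Pooled: 54.0% vs 66.9% — the self-study programme has the higher rate overall. They agree.

no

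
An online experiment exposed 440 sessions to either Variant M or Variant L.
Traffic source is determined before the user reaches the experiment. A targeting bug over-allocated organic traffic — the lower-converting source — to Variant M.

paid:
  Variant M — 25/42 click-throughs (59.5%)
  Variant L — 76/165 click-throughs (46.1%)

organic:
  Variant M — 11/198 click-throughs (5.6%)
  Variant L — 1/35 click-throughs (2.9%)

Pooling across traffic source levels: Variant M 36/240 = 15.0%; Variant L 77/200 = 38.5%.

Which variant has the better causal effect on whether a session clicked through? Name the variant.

The stratified and pooled comparisons disagree (Variant M wins within each traffic source; Variant L wins overall), so the answer turns on the causal role of traffic source.
Since traffic source is a pre-existing factor (not a product of the variant) and it affects the outcome on its own, it is a confounder. The stratified rates, not the pooled rate, identify the causal effect.
Within each level — paid: 59.5% vs 46.1%; organic: 5.6% vs 2.9% — Variant M is higher every time.

Variant M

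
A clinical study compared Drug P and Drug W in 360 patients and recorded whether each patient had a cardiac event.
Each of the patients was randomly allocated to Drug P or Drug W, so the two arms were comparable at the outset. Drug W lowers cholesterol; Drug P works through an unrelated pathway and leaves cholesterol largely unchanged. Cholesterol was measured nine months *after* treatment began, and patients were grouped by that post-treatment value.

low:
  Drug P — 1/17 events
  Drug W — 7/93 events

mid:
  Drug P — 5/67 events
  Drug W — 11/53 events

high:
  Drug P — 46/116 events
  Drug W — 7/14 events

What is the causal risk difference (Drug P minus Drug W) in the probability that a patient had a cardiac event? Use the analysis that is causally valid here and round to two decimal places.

+0.10

Because the drug influences cholesterol, cholesterol is a post-treatment mediator, not a confounder. Stratifying on it would bias the estimate; the causal effect is the crude pooled difference.
The causal difference is the pooled difference: 0.260 − 0.156 = +0.104.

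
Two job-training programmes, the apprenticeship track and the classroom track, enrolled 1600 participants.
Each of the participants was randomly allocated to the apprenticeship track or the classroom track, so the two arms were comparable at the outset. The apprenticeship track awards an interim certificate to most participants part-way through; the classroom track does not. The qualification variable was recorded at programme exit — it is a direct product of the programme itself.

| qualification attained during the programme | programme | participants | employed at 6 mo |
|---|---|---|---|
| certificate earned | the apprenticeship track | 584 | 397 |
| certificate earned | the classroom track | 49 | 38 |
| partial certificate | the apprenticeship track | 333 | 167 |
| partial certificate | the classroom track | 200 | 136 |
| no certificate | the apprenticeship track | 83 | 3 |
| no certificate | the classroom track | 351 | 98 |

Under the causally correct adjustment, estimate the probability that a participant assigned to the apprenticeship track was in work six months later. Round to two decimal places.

Qualification attained during the programme is downstream of the programme. One should not condition on a consequence of treatment, so the overall rates are the right comparison.
So P(outcome | do(the apprenticeship track)) is just the pooled rate for the apprenticeship track: 567/1000 = 0.567.

0.57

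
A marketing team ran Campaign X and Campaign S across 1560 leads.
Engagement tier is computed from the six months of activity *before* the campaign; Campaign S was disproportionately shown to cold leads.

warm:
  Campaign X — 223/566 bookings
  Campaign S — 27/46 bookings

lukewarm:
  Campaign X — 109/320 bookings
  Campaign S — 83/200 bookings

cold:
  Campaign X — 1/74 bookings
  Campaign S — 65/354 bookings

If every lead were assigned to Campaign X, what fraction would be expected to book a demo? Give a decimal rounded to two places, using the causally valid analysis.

The engagement tier-specific comparison favours Campaign S throughout, but the pooled figures favour Campaign X. The question is whether to condition on engagement tier.
Nothing the campaign does changes engagement tier; the imbalance is an allocation artefact. With engagement tier also predicting the outcome, the pooled figure is confounded, and the within-stratum comparison is the causal one.
Standardising Campaign X to the population engagement tier mix: 0.392·223/566 + 0.333·109/320 + 0.274·1/74 = 0.272.

0.27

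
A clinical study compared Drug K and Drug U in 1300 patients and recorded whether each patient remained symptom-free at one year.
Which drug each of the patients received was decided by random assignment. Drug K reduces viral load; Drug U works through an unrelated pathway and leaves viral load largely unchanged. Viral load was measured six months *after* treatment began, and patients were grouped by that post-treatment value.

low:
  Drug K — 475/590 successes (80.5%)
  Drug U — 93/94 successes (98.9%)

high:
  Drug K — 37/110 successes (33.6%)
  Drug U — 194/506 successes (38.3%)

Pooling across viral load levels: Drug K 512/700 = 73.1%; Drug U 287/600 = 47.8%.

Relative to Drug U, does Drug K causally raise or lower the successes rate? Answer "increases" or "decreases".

Stratifying would compare drugs among patients the drugs themselves sorted into viral load groups — a form of selection on an intermediate. The unconditioned pooled rates give the total causal effect.
Pooled: Drug K 73.1% vs Drug U 47.8%; Drug K is higher overall.

increases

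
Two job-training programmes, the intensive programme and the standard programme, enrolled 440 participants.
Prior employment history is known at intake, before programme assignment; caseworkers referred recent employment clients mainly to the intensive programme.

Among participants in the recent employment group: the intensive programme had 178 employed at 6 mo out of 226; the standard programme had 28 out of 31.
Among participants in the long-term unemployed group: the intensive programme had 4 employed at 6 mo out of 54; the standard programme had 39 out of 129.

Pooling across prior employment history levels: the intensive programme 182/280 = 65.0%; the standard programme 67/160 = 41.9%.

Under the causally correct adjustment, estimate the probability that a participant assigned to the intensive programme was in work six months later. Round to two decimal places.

The prior employment history-specific comparison favours the standard programme throughout, but the pooled figures favour the intensive programme. The question is whether to condition on prior employment history.
Here prior employment history is a common cause — it drives both which programme a case falls under and the outcome. The crude comparison mixes populations; the stratum-specific rates are the causally relevant ones.
Standardising the intensive programme to the population prior employment history mix: 0.584·178/226 + 0.416·4/54 = 0.491.

0.49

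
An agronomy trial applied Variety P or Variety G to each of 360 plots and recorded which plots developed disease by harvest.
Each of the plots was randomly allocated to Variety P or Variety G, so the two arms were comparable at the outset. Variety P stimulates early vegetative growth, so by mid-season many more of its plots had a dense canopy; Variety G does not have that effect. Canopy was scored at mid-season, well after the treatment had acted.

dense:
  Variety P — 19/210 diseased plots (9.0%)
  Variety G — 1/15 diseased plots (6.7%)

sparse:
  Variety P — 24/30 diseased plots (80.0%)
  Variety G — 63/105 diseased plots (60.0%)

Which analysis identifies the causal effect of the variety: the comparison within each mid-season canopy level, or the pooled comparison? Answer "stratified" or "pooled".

pooled

Mid-season canopy here is a post-treatment variable shaped by the variety; conditioning on it would introduce bias rather than remove it. The overall comparison is the causal one.
Pooled: Variety P 17.9% vs Variety G 53.3%; Variety P is lower overall.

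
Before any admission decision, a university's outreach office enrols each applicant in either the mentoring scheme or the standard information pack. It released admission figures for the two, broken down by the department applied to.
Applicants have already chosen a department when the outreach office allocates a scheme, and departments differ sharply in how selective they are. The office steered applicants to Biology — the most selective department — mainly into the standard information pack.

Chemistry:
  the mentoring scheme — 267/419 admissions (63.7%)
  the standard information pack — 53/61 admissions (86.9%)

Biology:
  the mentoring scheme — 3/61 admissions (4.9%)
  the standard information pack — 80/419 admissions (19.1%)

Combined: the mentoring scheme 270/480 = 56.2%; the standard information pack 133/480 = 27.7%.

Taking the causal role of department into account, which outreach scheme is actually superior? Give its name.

the standard information pack

Department differs across outreach schemes for reasons unrelated to any effect of the outreach scheme itself, and it separately predicts the outcome — a classic confounder. We must compare within department levels.
Within each level — Chemistry: 63.7% vs 86.9%; Biology: 4.9% vs 19.1% — the standard information pack is higher every time.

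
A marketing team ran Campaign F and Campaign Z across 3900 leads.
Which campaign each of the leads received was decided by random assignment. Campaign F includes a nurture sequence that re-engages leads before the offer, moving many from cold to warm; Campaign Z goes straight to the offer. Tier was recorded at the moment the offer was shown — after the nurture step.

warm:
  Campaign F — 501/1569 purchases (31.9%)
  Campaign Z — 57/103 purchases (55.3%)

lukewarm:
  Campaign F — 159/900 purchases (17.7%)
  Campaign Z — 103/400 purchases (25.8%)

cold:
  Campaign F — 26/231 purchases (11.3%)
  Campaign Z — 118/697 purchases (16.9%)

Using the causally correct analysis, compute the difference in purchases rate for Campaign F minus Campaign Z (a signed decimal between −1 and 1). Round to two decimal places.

Engagement tier here is a post-treatment variable shaped by the campaign; conditioning on it would introduce bias rather than remove it. The overall comparison is the causal one.
The causal difference is the pooled difference: 0.254 − 0.232 = +0.022.

+0.02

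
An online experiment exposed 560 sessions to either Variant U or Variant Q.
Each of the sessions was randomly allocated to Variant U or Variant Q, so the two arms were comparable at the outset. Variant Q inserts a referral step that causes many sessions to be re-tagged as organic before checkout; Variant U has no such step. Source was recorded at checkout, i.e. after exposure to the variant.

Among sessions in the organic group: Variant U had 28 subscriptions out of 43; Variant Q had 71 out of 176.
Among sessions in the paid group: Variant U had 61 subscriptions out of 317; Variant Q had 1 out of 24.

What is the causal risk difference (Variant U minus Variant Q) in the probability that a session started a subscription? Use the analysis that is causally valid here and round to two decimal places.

The traffic source-specific comparison favours Variant U throughout, but the pooled figures favour Variant Q. The question is whether to condition on traffic source.
Traffic source here is a post-treatment variable shaped by the variant; conditioning on it would introduce bias rather than remove it. The overall comparison is the causal one.
The causal difference is the pooled difference: 0.247 − 0.360 = -0.113.

-0.11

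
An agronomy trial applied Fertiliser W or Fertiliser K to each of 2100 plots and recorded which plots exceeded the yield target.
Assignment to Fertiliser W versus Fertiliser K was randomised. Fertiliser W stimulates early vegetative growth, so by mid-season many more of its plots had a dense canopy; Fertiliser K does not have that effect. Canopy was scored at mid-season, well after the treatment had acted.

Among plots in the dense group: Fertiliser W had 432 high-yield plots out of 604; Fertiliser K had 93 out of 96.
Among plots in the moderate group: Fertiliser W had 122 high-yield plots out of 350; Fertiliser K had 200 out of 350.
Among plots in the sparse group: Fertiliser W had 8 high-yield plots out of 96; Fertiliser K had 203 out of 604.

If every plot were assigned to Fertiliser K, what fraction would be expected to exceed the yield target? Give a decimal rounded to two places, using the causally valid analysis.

0.47

The stratified and pooled comparisons disagree (Fertiliser K wins within each mid-season canopy; Fertiliser W wins overall), so the answer turns on the causal role of mid-season canopy.
The distribution of mid-season canopy is itself part of what the fertiliser does — it is an intermediate outcome. Holding it fixed would remove that part of the effect; the total effect is the pooled difference.
So P(outcome | do(Fertiliser K)) is just the pooled rate for Fertiliser K: 496/1050 = 0.472.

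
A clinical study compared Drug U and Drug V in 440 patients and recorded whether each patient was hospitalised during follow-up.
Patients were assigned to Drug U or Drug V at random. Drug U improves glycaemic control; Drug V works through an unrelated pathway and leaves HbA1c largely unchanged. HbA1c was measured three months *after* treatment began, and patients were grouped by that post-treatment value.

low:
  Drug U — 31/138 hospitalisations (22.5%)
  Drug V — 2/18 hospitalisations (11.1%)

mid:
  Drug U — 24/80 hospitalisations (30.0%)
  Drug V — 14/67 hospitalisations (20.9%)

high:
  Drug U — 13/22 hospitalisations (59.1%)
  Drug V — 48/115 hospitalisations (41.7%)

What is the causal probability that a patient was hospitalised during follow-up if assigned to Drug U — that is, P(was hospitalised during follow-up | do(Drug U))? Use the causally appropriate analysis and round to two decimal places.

The stratified and pooled comparisons disagree (Drug V wins within each HbA1c; Drug U wins overall), so the answer turns on the causal role of HbA1c.
Because the drug influences HbA1c, HbA1c is a post-treatment mediator, not a confounder. Stratifying on it would bias the estimate; the causal effect is the crude pooled difference.
So P(outcome | do(Drug U)) is just the pooled rate for Drug U: 68/240 = 0.283.

0.28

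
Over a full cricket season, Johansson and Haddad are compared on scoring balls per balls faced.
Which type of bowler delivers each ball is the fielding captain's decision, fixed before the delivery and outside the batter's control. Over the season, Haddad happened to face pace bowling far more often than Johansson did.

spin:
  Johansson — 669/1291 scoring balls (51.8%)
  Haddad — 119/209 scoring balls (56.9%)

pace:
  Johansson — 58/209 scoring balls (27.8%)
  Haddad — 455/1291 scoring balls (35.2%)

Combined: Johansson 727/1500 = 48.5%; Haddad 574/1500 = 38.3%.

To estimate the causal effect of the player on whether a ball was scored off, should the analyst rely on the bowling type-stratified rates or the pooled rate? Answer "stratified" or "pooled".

stratified

The stratified and pooled comparisons disagree (Haddad wins within each bowling type; Johansson wins overall), so the answer turns on the causal role of bowling type.
Since bowling type is a pre-existing factor (not a product of the player) and it affects the outcome on its own, it is a confounder. The stratified rates, not the pooled rate, identify the causal effect.
Within each level — spin: 51.8% vs 56.9%; pace: 27.8% vs 35.2% — Haddad is higher every time.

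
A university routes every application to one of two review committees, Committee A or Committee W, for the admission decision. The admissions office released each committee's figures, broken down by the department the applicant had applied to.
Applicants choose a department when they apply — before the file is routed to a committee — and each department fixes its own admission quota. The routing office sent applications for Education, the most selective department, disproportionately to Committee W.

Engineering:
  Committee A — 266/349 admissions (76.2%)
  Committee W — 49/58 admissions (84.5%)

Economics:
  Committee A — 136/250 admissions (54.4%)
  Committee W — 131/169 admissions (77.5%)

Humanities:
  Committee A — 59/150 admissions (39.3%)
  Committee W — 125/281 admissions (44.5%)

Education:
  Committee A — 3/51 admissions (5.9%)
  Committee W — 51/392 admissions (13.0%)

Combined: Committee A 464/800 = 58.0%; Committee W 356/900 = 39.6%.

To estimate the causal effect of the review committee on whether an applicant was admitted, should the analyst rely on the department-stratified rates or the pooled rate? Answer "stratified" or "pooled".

stratified

The department-specific comparison favours Committee W throughout, but the pooled figures favour Committee A. The question is whether to condition on department.
Department differs across review committees for reasons unrelated to any effect of the review committee itself, and it separately predicts the outcome — a classic confounder. We must compare within department levels.
Within each level — Engineering: 76.2% vs 84.5%; Economics: 54.4% vs 77.5%; Humanities: 39.3% vs 44.5%; Education: 5.9% vs 13.0% — Committee W is higher every time.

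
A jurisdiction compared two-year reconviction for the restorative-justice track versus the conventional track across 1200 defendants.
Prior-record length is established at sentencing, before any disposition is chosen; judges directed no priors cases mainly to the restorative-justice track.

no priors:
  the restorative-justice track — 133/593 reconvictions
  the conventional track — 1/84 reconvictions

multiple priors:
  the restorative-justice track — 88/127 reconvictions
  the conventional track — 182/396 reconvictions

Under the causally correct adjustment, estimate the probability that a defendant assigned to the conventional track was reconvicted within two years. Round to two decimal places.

Prior-record length satisfies the back-door criterion: it is not a descendant of the disposition, and it blocks the spurious path from disposition to outcome. Adjusting for it (i.e., using the within-prior-record length rates) gives the causal effect.
Standardising the conventional track to the population prior-record length mix: 0.564·1/84 + 0.436·182/396 = 0.207.

0.21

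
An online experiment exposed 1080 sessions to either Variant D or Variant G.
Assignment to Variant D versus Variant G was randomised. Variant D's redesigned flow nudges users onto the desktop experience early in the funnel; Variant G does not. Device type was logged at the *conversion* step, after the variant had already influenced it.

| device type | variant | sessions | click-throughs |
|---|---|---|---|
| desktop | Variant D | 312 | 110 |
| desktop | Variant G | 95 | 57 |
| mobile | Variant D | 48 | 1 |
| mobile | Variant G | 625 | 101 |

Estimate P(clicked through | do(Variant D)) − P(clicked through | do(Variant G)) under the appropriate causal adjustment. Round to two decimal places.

+0.09

Device type here is a post-treatment variable shaped by the variant; conditioning on it would introduce bias rather than remove it. The overall comparison is the causal one.
The causal difference is the pooled difference: 0.308 − 0.219 = +0.089.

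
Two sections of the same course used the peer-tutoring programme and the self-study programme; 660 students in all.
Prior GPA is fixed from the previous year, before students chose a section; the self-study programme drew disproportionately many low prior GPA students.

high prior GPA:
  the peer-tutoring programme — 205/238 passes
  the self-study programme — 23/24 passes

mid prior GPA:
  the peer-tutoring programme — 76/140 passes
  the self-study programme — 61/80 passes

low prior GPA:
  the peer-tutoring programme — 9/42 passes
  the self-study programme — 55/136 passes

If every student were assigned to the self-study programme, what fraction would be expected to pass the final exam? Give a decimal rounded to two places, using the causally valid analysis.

0.74

The prior GPA band-specific comparison favours the self-study programme throughout, but the pooled figures favour the peer-tutoring programme. The question is whether to condition on prior GPA band.
Prior GPA band satisfies the back-door criterion: it is not a descendant of the teaching method, and it blocks the spurious path from teaching method to outcome. Adjusting for it (i.e., using the within-prior GPA band rates) gives the causal effect.
Standardising the self-study programme to the population prior GPA band mix: 0.397·23/24 + 0.333·61/80 + 0.270·55/136 = 0.744.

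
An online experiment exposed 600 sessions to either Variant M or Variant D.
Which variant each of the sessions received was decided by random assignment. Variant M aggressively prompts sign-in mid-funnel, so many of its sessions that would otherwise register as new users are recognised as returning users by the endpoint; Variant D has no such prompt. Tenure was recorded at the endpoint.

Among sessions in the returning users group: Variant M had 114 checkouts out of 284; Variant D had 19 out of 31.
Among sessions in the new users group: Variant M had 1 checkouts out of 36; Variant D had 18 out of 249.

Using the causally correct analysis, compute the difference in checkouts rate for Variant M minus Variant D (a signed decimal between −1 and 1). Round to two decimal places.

+0.23

The user tenure-specific comparison favours Variant D throughout, but the pooled figures favour Variant M. The question is whether to condition on user tenure.
User tenure is recorded after the variant and is itself shifted by it — it sits on the causal path from variant to outcome. Conditioning on a mediator would strip out part of the effect we want; the pooled comparison gives the total causal effect.
The causal difference is the pooled difference: 0.359 − 0.132 = +0.227.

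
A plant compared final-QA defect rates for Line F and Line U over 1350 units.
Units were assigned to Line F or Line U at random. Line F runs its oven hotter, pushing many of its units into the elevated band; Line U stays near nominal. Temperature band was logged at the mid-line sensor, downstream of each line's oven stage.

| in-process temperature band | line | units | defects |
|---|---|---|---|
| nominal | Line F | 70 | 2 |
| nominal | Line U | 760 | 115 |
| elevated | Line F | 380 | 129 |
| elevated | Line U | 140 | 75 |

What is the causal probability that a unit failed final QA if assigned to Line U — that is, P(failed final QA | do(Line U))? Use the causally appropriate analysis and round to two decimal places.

The in-process temperature band-specific comparison favours Line F throughout, but the pooled figures favour Line U. The question is whether to condition on in-process temperature band.
In-process temperature band here is a post-treatment variable shaped by the line; conditioning on it would introduce bias rather than remove it. The overall comparison is the causal one.
So P(outcome | do(Line U)) is just the pooled rate for Line U: 190/900 = 0.211.

0.21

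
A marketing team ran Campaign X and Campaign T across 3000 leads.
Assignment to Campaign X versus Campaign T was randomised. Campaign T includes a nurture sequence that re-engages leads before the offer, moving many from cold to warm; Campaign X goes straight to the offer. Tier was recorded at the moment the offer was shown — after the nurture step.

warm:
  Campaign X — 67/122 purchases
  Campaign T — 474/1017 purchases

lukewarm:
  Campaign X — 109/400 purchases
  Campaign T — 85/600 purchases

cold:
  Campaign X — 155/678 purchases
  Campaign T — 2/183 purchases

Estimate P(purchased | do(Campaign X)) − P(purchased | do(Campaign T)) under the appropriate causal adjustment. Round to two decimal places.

Engagement tier lies on the pathway campaign → engagement tier → outcome, so adjusting for it blocks the indirect effect. For the total causal effect of campaign, use the unadjusted pooled rates.
The causal difference is the pooled difference: 0.276 − 0.312 = -0.036.

-0.04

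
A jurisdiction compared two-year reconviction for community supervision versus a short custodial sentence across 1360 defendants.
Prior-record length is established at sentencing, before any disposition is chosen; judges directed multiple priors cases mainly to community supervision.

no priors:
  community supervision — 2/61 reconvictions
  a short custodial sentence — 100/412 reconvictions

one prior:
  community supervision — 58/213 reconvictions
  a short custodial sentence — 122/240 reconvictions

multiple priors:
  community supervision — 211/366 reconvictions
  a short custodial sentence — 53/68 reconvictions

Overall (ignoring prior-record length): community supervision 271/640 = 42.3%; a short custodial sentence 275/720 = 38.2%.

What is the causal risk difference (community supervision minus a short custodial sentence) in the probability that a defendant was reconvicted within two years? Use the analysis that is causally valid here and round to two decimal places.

Prior-record length differs across dispositions for reasons unrelated to any effect of the disposition itself, and it separately predicts the outcome — a classic confounder. We must compare within prior-record length levels.
Adjusting over the population distribution of prior-record length: 0.348·(0.033−0.243) + 0.333·(0.272−0.508) + 0.319·(0.577−0.779) = -0.216.

-0.22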